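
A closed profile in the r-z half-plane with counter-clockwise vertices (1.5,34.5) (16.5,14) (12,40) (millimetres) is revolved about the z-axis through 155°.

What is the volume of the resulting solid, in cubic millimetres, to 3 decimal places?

Volume = 4027.456 mm³

Profile (r,z), 3 vertices: (1.5,34.5) (16.5,14) (12,40)
edge 0: (1.5,34.5)→(16.5,14)  cross = 1.5·14 − 16.5·34.5 = -548.2500; (r_i+r_j)·cross = 18·-548.2500 = -9868.5000
edge 1: (16.5,14)→(12,40)  cross = 16.5·40 − 12·14 = 492.0000; (r_i+r_j)·cross = 28.5·492.0000 = 14022.0000
edge 2: (12,40)→(1.5,34.5)  cross = 12·34.5 − 1.5·40 = 354.0000; (r_i+r_j)·cross = 13.5·354.0000 = 4779.0000
Σcross = 297.7500 → A = |Σcross|/2 = 148.8750 mm²
Σ(r_i+r_j)·cross = 8932.5000 → first moment M = |Σ|/6 = 1488.7500
R_c = M/A = 1488.7500/148.8750 = 10.0000 mm
θ = 155° = 2.705260 rad
V = θ·R_c·A = 2.705260·10.0000·148.8750 = 4027.456 mm³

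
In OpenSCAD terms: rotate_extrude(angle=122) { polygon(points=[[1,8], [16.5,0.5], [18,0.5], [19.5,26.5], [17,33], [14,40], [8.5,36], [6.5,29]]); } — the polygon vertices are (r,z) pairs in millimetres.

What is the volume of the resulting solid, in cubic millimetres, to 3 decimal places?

Volume = 11727.928 mm³

Profile (r,z), 8 vertices: (1,8) (16.5,0.5) (18,0.5) (19.5,26.5) (17,33) (14,40) (8.5,36) (6.5,29)
edge 0: (1,8)→(16.5,0.5)  cross = 1·0.5 − 16.5·8 = -131.5000; (r_i+r_j)·cross = 17.5·-131.5000 = -2301.2500
edge 1: (16.5,0.5)→(18,0.5)  cross = 16.5·0.5 − 18·0.5 = -0.7500; (r_i+r_j)·cross = 34.5·-0.7500 = -25.8750
edge 2: (18,0.5)→(19.5,26.5)  cross = 18·26.5 − 19.5·0.5 = 467.2500; (r_i+r_j)·cross = 37.5·467.2500 = 17521.8750
edge 3: (19.5,26.5)→(17,33)  cross = 19.5·33 − 17·26.5 = 193.0000; (r_i+r_j)·cross = 36.5·193.0000 = 7044.5000
edge 4: (17,33)→(14,40)  cross = 17·40 − 14·33 = 218.0000; (r_i+r_j)·cross = 31·218.0000 = 6758.0000
edge 5: (14,40)→(8.5,36)  cross = 14·36 − 8.5·40 = 164.0000; (r_i+r_j)·cross = 22.5·164.0000 = 3690.0000
edge 6: (8.5,36)→(6.5,29)  cross = 8.5·29 − 6.5·36 = 12.5000; (r_i+r_j)·cross = 15·12.5000 = 187.5000
edge 7: (6.5,29)→(1,8)  cross = 6.5·8 − 1·29 = 23.0000; (r_i+r_j)·cross = 7.5·23.0000 = 172.5000
Σcross = 945.5000 → A = |Σcross|/2 = 472.7500 mm²
Σ(r_i+r_j)·cross = 33047.2500 → first moment M = |Σ|/6 = 5507.8750
R_c = M/A = 5507.8750/472.7500 = 11.6507 mm
θ = 122° = 2.129302 rad
V = θ·R_c·A = 2.129302·11.6507·472.7500 = 11727.928 mm³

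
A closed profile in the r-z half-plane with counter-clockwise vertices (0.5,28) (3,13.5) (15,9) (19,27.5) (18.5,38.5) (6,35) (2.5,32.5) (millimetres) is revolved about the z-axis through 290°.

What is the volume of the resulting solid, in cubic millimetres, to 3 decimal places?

Volume = 20595.060 mm³

Profile (r,z), 7 vertices: (0.5,28) (3,13.5) (15,9) (19,27.5) (18.5,38.5) (6,35) (2.5,32.5)
edge 0: (0.5,28)→(3,13.5)  cross = 0.5·13.5 − 3·28 = -77.2500; (r_i+r_j)·cross = 3.5·-77.2500 = -270.3750
edge 1: (3,13.5)→(15,9)  cross = 3·9 − 15·13.5 = -175.5000; (r_i+r_j)·cross = 18·-175.5000 = -3159.0000
edge 2: (15,9)→(19,27.5)  cross = 15·27.5 − 19·9 = 241.5000; (r_i+r_j)·cross = 34·241.5000 = 8211.0000
edge 3: (19,27.5)→(18.5,38.5)  cross = 19·38.5 − 18.5·27.5 = 222.7500; (r_i+r_j)·cross = 37.5·222.7500 = 8353.1250
edge 4: (18.5,38.5)→(6,35)  cross = 18.5·35 − 6·38.5 = 416.5000; (r_i+r_j)·cross = 24.5·416.5000 = 10204.2500
edge 5: (6,35)→(2.5,32.5)  cross = 6·32.5 − 2.5·35 = 107.5000; (r_i+r_j)·cross = 8.5·107.5000 = 913.7500
edge 6: (2.5,32.5)→(0.5,28)  cross = 2.5·28 − 0.5·32.5 = 53.7500; (r_i+r_j)·cross = 3·53.7500 = 161.2500
Σcross = 789.2500 → A = |Σcross|/2 = 394.6250 mm²
Σ(r_i+r_j)·cross = 24414.0000 → first moment M = |Σ|/6 = 4069.0000
R_c = M/A = 4069.0000/394.6250 = 10.3111 mm
θ = 290° = 5.061455 rad
V = θ·R_c·A = 5.061455·10.3111·394.6250 = 20595.060 mm³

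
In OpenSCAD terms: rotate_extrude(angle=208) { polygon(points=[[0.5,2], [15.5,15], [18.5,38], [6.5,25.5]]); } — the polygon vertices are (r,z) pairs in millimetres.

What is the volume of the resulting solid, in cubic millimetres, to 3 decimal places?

Profile (r,z), 4 vertices: (0.5,2) (15.5,15) (18.5,38) (6.5,25.5)
edge 0: (0.5,2)→(15.5,15)  cross = 0.5·15 − 15.5·2 = -23.5000; (r_i+r_j)·cross = 16·-23.5000 = -376.0000
edge 1: (15.5,15)→(18.5,38)  cross = 15.5·38 − 18.5·15 = 311.5000; (r_i+r_j)·cross = 34·311.5000 = 10591.0000
edge 2: (18.5,38)→(6.5,25.5)  cross = 18.5·25.5 − 6.5·38 = 224.7500; (r_i+r_j)·cross = 25·224.7500 = 5618.7500
edge 3: (6.5,25.5)→(0.5,2)  cross = 6.5·2 − 0.5·25.5 = 0.2500; (r_i+r_j)·cross = 7·0.2500 = 1.7500
Σcross = 513.0000 → A = |Σcross|/2 = 256.5000 mm²
Σ(r_i+r_j)·cross = 15835.5000 → first moment M = |Σ|/6 = 2639.2500
R_c = M/A = 2639.2500/256.5000 = 10.2895 mm
θ = 208° = 3.630285 rad
V = θ·R_c·A = 3.630285·10.2895·256.5000 = 9581.229 mm³

Volume = 9581.229 mm³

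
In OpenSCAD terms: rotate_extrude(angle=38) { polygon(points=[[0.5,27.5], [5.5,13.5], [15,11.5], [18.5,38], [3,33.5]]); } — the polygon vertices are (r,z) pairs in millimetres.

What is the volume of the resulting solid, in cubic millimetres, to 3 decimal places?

Profile (r,z), 5 vertices: (0.5,27.5) (5.5,13.5) (15,11.5) (18.5,38) (3,33.5)
edge 0: (0.5,27.5)→(5.5,13.5)  cross = 0.5·13.5 − 5.5·27.5 = -144.5000; (r_i+r_j)·cross = 6·-144.5000 = -867.0000
edge 1: (5.5,13.5)→(15,11.5)  cross = 5.5·11.5 − 15·13.5 = -139.2500; (r_i+r_j)·cross = 20.5·-139.2500 = -2854.6250
edge 2: (15,11.5)→(18.5,38)  cross = 15·38 − 18.5·11.5 = 357.2500; (r_i+r_j)·cross = 33.5·357.2500 = 11967.8750
edge 3: (18.5,38)→(3,33.5)  cross = 18.5·33.5 − 3·38 = 505.7500; (r_i+r_j)·cross = 21.5·505.7500 = 10873.6250
edge 4: (3,33.5)→(0.5,27.5)  cross = 3·27.5 − 0.5·33.5 = 65.7500; (r_i+r_j)·cross = 3.5·65.7500 = 230.1250
Σcross = 645.0000 → A = |Σcross|/2 = 322.5000 mm²
Σ(r_i+r_j)·cross = 19350.0000 → first moment M = |Σ|/6 = 3225.0000
R_c = M/A = 3225.0000/322.5000 = 10.0000 mm
θ = 38° = 0.663225 rad
V = θ·R_c·A = 0.663225·10.0000·322.5000 = 2138.901 mm³

Volume = 2138.901 mm³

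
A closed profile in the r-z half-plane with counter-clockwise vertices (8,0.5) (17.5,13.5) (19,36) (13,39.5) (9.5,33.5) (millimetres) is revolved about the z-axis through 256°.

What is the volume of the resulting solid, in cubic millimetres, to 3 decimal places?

Volume = 16347.359 mm³

Profile (r,z), 5 vertices: (8,0.5) (17.5,13.5) (19,36) (13,39.5) (9.5,33.5)
edge 0: (8,0.5)→(17.5,13.5)  cross = 8·13.5 − 17.5·0.5 = 99.2500; (r_i+r_j)·cross = 25.5·99.2500 = 2530.8750
edge 1: (17.5,13.5)→(19,36)  cross = 17.5·36 − 19·13.5 = 373.5000; (r_i+r_j)·cross = 36.5·373.5000 = 13632.7500
edge 2: (19,36)→(13,39.5)  cross = 19·39.5 − 13·36 = 282.5000; (r_i+r_j)·cross = 32·282.5000 = 9040.0000
edge 3: (13,39.5)→(9.5,33.5)  cross = 13·33.5 − 9.5·39.5 = 60.2500; (r_i+r_j)·cross = 22.5·60.2500 = 1355.6250
edge 4: (9.5,33.5)→(8,0.5)  cross = 9.5·0.5 − 8·33.5 = -263.2500; (r_i+r_j)·cross = 17.5·-263.2500 = -4606.8750
Σcross = 552.2500 → A = |Σcross|/2 = 276.1250 mm²
Σ(r_i+r_j)·cross = 21952.3750 → first moment M = |Σ|/6 = 3658.7292
R_c = M/A = 3658.7292/276.1250 = 13.2503 mm
θ = 256° = 4.468043 rad
V = θ·R_c·A = 4.468043·13.2503·276.1250 = 16347.359 mm³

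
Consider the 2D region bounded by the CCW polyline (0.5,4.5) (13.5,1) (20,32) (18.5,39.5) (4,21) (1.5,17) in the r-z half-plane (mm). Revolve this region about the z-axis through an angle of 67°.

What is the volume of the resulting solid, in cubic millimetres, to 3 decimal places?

Volume = 5060.451 mm³

Profile (r,z), 6 vertices: (0.5,4.5) (13.5,1) (20,32) (18.5,39.5) (4,21) (1.5,17)
edge 0: (0.5,4.5)→(13.5,1)  cross = 0.5·1 − 13.5·4.5 = -60.2500; (r_i+r_j)·cross = 14·-60.2500 = -843.5000
edge 1: (13.5,1)→(20,32)  cross = 13.5·32 − 20·1 = 412.0000; (r_i+r_j)·cross = 33.5·412.0000 = 13802.0000
edge 2: (20,32)→(18.5,39.5)  cross = 20·39.5 − 18.5·32 = 198.0000; (r_i+r_j)·cross = 38.5·198.0000 = 7623.0000
edge 3: (18.5,39.5)→(4,21)  cross = 18.5·21 − 4·39.5 = 230.5000; (r_i+r_j)·cross = 22.5·230.5000 = 5186.2500
edge 4: (4,21)→(1.5,17)  cross = 4·17 − 1.5·21 = 36.5000; (r_i+r_j)·cross = 5.5·36.5000 = 200.7500
edge 5: (1.5,17)→(0.5,4.5)  cross = 1.5·4.5 − 0.5·17 = -1.7500; (r_i+r_j)·cross = 2·-1.7500 = -3.5000
Σcross = 815.0000 → A = |Σcross|/2 = 407.5000 mm²
Σ(r_i+r_j)·cross = 25965.0000 → first moment M = |Σ|/6 = 4327.5000
R_c = M/A = 4327.5000/407.5000 = 10.6196 mm
θ = 67° = 1.169371 rad
V = θ·R_c·A = 1.169371·10.6196·407.5000 = 5060.451 mm³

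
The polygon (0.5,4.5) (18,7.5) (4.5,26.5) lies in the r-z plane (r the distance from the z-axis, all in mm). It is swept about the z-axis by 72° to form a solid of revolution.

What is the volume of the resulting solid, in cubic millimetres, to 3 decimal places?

Volume = 1796.782 mm³

Profile (r,z), 3 vertices: (0.5,4.5) (18,7.5) (4.5,26.5)
edge 0: (0.5,4.5)→(18,7.5)  cross = 0.5·7.5 − 18·4.5 = -77.2500; (r_i+r_j)·cross = 18.5·-77.2500 = -1429.1250
edge 1: (18,7.5)→(4.5,26.5)  cross = 18·26.5 − 4.5·7.5 = 443.2500; (r_i+r_j)·cross = 22.5·443.2500 = 9973.1250
edge 2: (4.5,26.5)→(0.5,4.5)  cross = 4.5·4.5 − 0.5·26.5 = 7.0000; (r_i+r_j)·cross = 5·7.0000 = 35.0000
Σcross = 373.0000 → A = |Σcross|/2 = 186.5000 mm²
Σ(r_i+r_j)·cross = 8579.0000 → first moment M = |Σ|/6 = 1429.8333
R_c = M/A = 1429.8333/186.5000 = 7.6667 mm
θ = 72° = 1.256637 rad
V = θ·R_c·A = 1.256637·7.6667·186.5000 = 1796.782 mm³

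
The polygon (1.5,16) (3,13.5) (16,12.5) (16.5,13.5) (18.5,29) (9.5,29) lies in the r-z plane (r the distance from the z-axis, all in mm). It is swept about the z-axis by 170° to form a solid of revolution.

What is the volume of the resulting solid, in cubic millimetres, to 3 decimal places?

Profile (r,z), 6 vertices: (1.5,16) (3,13.5) (16,12.5) (16.5,13.5) (18.5,29) (9.5,29)
edge 0: (1.5,16)→(3,13.5)  cross = 1.5·13.5 − 3·16 = -27.7500; (r_i+r_j)·cross = 4.5·-27.7500 = -124.8750
edge 1: (3,13.5)→(16,12.5)  cross = 3·12.5 − 16·13.5 = -178.5000; (r_i+r_j)·cross = 19·-178.5000 = -3391.5000
edge 2: (16,12.5)→(16.5,13.5)  cross = 16·13.5 − 16.5·12.5 = 9.7500; (r_i+r_j)·cross = 32.5·9.7500 = 316.8750
edge 3: (16.5,13.5)→(18.5,29)  cross = 16.5·29 − 18.5·13.5 = 228.7500; (r_i+r_j)·cross = 35·228.7500 = 8006.2500
edge 4: (18.5,29)→(9.5,29)  cross = 18.5·29 − 9.5·29 = 261.0000; (r_i+r_j)·cross = 28·261.0000 = 7308.0000
edge 5: (9.5,29)→(1.5,16)  cross = 9.5·16 − 1.5·29 = 108.5000; (r_i+r_j)·cross = 11·108.5000 = 1193.5000
Σcross = 401.7500 → A = |Σcross|/2 = 200.8750 mm²
Σ(r_i+r_j)·cross = 13308.2500 → first moment M = |Σ|/6 = 2218.0417
R_c = M/A = 2218.0417/200.8750 = 11.0419 mm
θ = 170° = 2.967060 rad
V = θ·R_c·A = 2.967060·11.0419·200.8750 = 6581.062 mm³

Volume = 6581.062 mm³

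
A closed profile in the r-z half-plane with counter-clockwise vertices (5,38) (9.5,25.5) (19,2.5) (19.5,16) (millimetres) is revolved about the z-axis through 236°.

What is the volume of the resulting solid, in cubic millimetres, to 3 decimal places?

Volume = 6524.803 mm³

Profile (r,z), 4 vertices: (5,38) (9.5,25.5) (19,2.5) (19.5,16)
edge 0: (5,38)→(9.5,25.5)  cross = 5·25.5 − 9.5·38 = -233.5000; (r_i+r_j)·cross = 14.5·-233.5000 = -3385.7500
edge 1: (9.5,25.5)→(19,2.5)  cross = 9.5·2.5 − 19·25.5 = -460.7500; (r_i+r_j)·cross = 28.5·-460.7500 = -13131.3750
edge 2: (19,2.5)→(19.5,16)  cross = 19·16 − 19.5·2.5 = 255.2500; (r_i+r_j)·cross = 38.5·255.2500 = 9827.1250
edge 3: (19.5,16)→(5,38)  cross = 19.5·38 − 5·16 = 661.0000; (r_i+r_j)·cross = 24.5·661.0000 = 16194.5000
Σcross = 222.0000 → A = |Σcross|/2 = 111.0000 mm²
Σ(r_i+r_j)·cross = 9504.5000 → first moment M = |Σ|/6 = 1584.0833
R_c = M/A = 1584.0833/111.0000 = 14.2710 mm
θ = 236° = 4.118977 rad
V = θ·R_c·A = 4.118977·14.2710·111.0000 = 6524.803 mm³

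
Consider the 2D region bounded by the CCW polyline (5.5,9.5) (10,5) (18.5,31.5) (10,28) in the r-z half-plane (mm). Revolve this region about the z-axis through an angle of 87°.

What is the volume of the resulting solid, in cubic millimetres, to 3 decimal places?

Volume = 2572.737 mm³

Profile (r,z), 4 vertices: (5.5,9.5) (10,5) (18.5,31.5) (10,28)
edge 0: (5.5,9.5)→(10,5)  cross = 5.5·5 − 10·9.5 = -67.5000; (r_i+r_j)·cross = 15.5·-67.5000 = -1046.2500
edge 1: (10,5)→(18.5,31.5)  cross = 10·31.5 − 18.5·5 = 222.5000; (r_i+r_j)·cross = 28.5·222.5000 = 6341.2500
edge 2: (18.5,31.5)→(10,28)  cross = 18.5·28 − 10·31.5 = 203.0000; (r_i+r_j)·cross = 28.5·203.0000 = 5785.5000
edge 3: (10,28)→(5.5,9.5)  cross = 10·9.5 − 5.5·28 = -59.0000; (r_i+r_j)·cross = 15.5·-59.0000 = -914.5000
Σcross = 299.0000 → A = |Σcross|/2 = 149.5000 mm²
Σ(r_i+r_j)·cross = 10166.0000 → first moment M = |Σ|/6 = 1694.3333
R_c = M/A = 1694.3333/149.5000 = 11.3333 mm
θ = 87° = 1.518436 rad
V = θ·R_c·A = 1.518436·11.3333·149.5000 = 2572.737 mm³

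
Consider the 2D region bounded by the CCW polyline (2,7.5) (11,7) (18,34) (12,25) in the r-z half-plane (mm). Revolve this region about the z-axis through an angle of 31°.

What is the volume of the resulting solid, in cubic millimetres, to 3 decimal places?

Profile (r,z), 4 vertices: (2,7.5) (11,7) (18,34) (12,25)
edge 0: (2,7.5)→(11,7)  cross = 2·7 − 11·7.5 = -68.5000; (r_i+r_j)·cross = 13·-68.5000 = -890.5000
edge 1: (11,7)→(18,34)  cross = 11·34 − 18·7 = 248.0000; (r_i+r_j)·cross = 29·248.0000 = 7192.0000
edge 2: (18,34)→(12,25)  cross = 18·25 − 12·34 = 42.0000; (r_i+r_j)·cross = 30·42.0000 = 1260.0000
edge 3: (12,25)→(2,7.5)  cross = 12·7.5 − 2·25 = 40.0000; (r_i+r_j)·cross = 14·40.0000 = 560.0000
Σcross = 261.5000 → A = |Σcross|/2 = 130.7500 mm²
Σ(r_i+r_j)·cross = 8121.5000 → first moment M = |Σ|/6 = 1353.5833
R_c = M/A = 1353.5833/130.7500 = 10.3525 mm
θ = 31° = 0.541052 rad
V = θ·R_c·A = 0.541052·10.3525·130.7500 = 732.359 mm³

Volume = 732.359 mm³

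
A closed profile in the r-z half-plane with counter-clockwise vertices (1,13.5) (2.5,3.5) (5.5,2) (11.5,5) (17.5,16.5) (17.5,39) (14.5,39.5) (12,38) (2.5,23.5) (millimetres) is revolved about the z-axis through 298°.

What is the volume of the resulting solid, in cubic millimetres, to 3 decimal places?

Profile (r,z), 9 vertices: (1,13.5) (2.5,3.5) (5.5,2) (11.5,5) (17.5,16.5) (17.5,39) (14.5,39.5) (12,38) (2.5,23.5)
edge 0: (1,13.5)→(2.5,3.5)  cross = 1·3.5 − 2.5·13.5 = -30.2500; (r_i+r_j)·cross = 3.5·-30.2500 = -105.8750
edge 1: (2.5,3.5)→(5.5,2)  cross = 2.5·2 − 5.5·3.5 = -14.2500; (r_i+r_j)·cross = 8·-14.2500 = -114.0000
edge 2: (5.5,2)→(11.5,5)  cross = 5.5·5 − 11.5·2 = 4.5000; (r_i+r_j)·cross = 17·4.5000 = 76.5000
edge 3: (11.5,5)→(17.5,16.5)  cross = 11.5·16.5 − 17.5·5 = 102.2500; (r_i+r_j)·cross = 29·102.2500 = 2965.2500
edge 4: (17.5,16.5)→(17.5,39)  cross = 17.5·39 − 17.5·16.5 = 393.7500; (r_i+r_j)·cross = 35·393.7500 = 13781.2500
edge 5: (17.5,39)→(14.5,39.5)  cross = 17.5·39.5 − 14.5·39 = 125.7500; (r_i+r_j)·cross = 32·125.7500 = 4024.0000
edge 6: (14.5,39.5)→(12,38)  cross = 14.5·38 − 12·39.5 = 77.0000; (r_i+r_j)·cross = 26.5·77.0000 = 2040.5000
edge 7: (12,38)→(2.5,23.5)  cross = 12·23.5 − 2.5·38 = 187.0000; (r_i+r_j)·cross = 14.5·187.0000 = 2711.5000
edge 8: (2.5,23.5)→(1,13.5)  cross = 2.5·13.5 − 1·23.5 = 10.2500; (r_i+r_j)·cross = 3.5·10.2500 = 35.8750
Σcross = 856.0000 → A = |Σcross|/2 = 428.0000 mm²
Σ(r_i+r_j)·cross = 25415.0000 → first moment M = |Σ|/6 = 4235.8333
R_c = M/A = 4235.8333/428.0000 = 9.8968 mm
θ = 298° = 5.201081 rad
V = θ·R_c·A = 5.201081·9.8968·428.0000 = 22030.913 mm³

Volume = 22030.913 mm³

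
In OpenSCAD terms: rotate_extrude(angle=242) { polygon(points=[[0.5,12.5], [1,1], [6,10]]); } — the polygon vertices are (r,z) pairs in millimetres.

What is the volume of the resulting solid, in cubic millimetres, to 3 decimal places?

Volume = 327.337 mm³

Profile (r,z), 3 vertices: (0.5,12.5) (1,1) (6,10)
edge 0: (0.5,12.5)→(1,1)  cross = 0.5·1 − 1·12.5 = -12.0000; (r_i+r_j)·cross = 1.5·-12.0000 = -18.0000
edge 1: (1,1)→(6,10)  cross = 1·10 − 6·1 = 4.0000; (r_i+r_j)·cross = 7·4.0000 = 28.0000
edge 2: (6,10)→(0.5,12.5)  cross = 6·12.5 − 0.5·10 = 70.0000; (r_i+r_j)·cross = 6.5·70.0000 = 455.0000
Σcross = 62.0000 → A = |Σcross|/2 = 31.0000 mm²
Σ(r_i+r_j)·cross = 465.0000 → first moment M = |Σ|/6 = 77.5000
R_c = M/A = 77.5000/31.0000 = 2.5000 mm
θ = 242° = 4.223697 rad
V = θ·R_c·A = 4.223697·2.5000·31.0000 = 327.337 mm³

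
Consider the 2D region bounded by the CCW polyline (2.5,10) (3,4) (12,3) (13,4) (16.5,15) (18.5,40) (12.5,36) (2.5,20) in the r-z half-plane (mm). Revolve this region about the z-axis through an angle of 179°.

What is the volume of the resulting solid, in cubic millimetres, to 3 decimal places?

Profile (r,z), 8 vertices: (2.5,10) (3,4) (12,3) (13,4) (16.5,15) (18.5,40) (12.5,36) (2.5,20)
edge 0: (2.5,10)→(3,4)  cross = 2.5·4 − 3·10 = -20.0000; (r_i+r_j)·cross = 5.5·-20.0000 = -110.0000
edge 1: (3,4)→(12,3)  cross = 3·3 − 12·4 = -39.0000; (r_i+r_j)·cross = 15·-39.0000 = -585.0000
edge 2: (12,3)→(13,4)  cross = 12·4 − 13·3 = 9.0000; (r_i+r_j)·cross = 25·9.0000 = 225.0000
edge 3: (13,4)→(16.5,15)  cross = 13·15 − 16.5·4 = 129.0000; (r_i+r_j)·cross = 29.5·129.0000 = 3805.5000
edge 4: (16.5,15)→(18.5,40)  cross = 16.5·40 − 18.5·15 = 382.5000; (r_i+r_j)·cross = 35·382.5000 = 13387.5000
edge 5: (18.5,40)→(12.5,36)  cross = 18.5·36 − 12.5·40 = 166.0000; (r_i+r_j)·cross = 31·166.0000 = 5146.0000
edge 6: (12.5,36)→(2.5,20)  cross = 12.5·20 − 2.5·36 = 160.0000; (r_i+r_j)·cross = 15·160.0000 = 2400.0000
edge 7: (2.5,20)→(2.5,10)  cross = 2.5·10 − 2.5·20 = -25.0000; (r_i+r_j)·cross = 5·-25.0000 = -125.0000
Σcross = 762.5000 → A = |Σcross|/2 = 381.2500 mm²
Σ(r_i+r_j)·cross = 24144.0000 → first moment M = |Σ|/6 = 4024.0000
R_c = M/A = 4024.0000/381.2500 = 10.5548 mm
θ = 179° = 3.124139 rad
V = θ·R_c·A = 3.124139·10.5548·381.2500 = 12571.537 mm³

Volume = 12571.537 mm³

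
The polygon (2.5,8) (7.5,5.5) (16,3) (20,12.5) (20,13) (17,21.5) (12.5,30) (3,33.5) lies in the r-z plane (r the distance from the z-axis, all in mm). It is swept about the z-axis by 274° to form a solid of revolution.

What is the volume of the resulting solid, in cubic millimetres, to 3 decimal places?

Volume = 18375.711 mm³

Profile (r,z), 8 vertices: (2.5,8) (7.5,5.5) (16,3) (20,12.5) (20,13) (17,21.5) (12.5,30) (3,33.5)
edge 0: (2.5,8)→(7.5,5.5)  cross = 2.5·5.5 − 7.5·8 = -46.2500; (r_i+r_j)·cross = 10·-46.2500 = -462.5000
edge 1: (7.5,5.5)→(16,3)  cross = 7.5·3 − 16·5.5 = -65.5000; (r_i+r_j)·cross = 23.5·-65.5000 = -1539.2500
edge 2: (16,3)→(20,12.5)  cross = 16·12.5 − 20·3 = 140.0000; (r_i+r_j)·cross = 36·140.0000 = 5040.0000
edge 3: (20,12.5)→(20,13)  cross = 20·13 − 20·12.5 = 10.0000; (r_i+r_j)·cross = 40·10.0000 = 400.0000
edge 4: (20,13)→(17,21.5)  cross = 20·21.5 − 17·13 = 209.0000; (r_i+r_j)·cross = 37·209.0000 = 7733.0000
edge 5: (17,21.5)→(12.5,30)  cross = 17·30 − 12.5·21.5 = 241.2500; (r_i+r_j)·cross = 29.5·241.2500 = 7116.8750
edge 6: (12.5,30)→(3,33.5)  cross = 12.5·33.5 − 3·30 = 328.7500; (r_i+r_j)·cross = 15.5·328.7500 = 5095.6250
edge 7: (3,33.5)→(2.5,8)  cross = 3·8 − 2.5·33.5 = -59.7500; (r_i+r_j)·cross = 5.5·-59.7500 = -328.6250
Σcross = 757.5000 → A = |Σcross|/2 = 378.7500 mm²
Σ(r_i+r_j)·cross = 23055.1250 → first moment M = |Σ|/6 = 3842.5208
R_c = M/A = 3842.5208/378.7500 = 10.1453 mm
θ = 274° = 4.782202 rad
V = θ·R_c·A = 4.782202·10.1453·378.7500 = 18375.711 mm³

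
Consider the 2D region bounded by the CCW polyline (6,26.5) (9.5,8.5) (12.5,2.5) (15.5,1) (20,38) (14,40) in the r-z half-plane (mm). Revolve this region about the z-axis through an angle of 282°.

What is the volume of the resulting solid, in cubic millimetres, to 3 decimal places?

Volume = 21549.303 mm³

Profile (r,z), 6 vertices: (6,26.5) (9.5,8.5) (12.5,2.5) (15.5,1) (20,38) (14,40)
edge 0: (6,26.5)→(9.5,8.5)  cross = 6·8.5 − 9.5·26.5 = -200.7500; (r_i+r_j)·cross = 15.5·-200.7500 = -3111.6250
edge 1: (9.5,8.5)→(12.5,2.5)  cross = 9.5·2.5 − 12.5·8.5 = -82.5000; (r_i+r_j)·cross = 22·-82.5000 = -1815.0000
edge 2: (12.5,2.5)→(15.5,1)  cross = 12.5·1 − 15.5·2.5 = -26.2500; (r_i+r_j)·cross = 28·-26.2500 = -735.0000
edge 3: (15.5,1)→(20,38)  cross = 15.5·38 − 20·1 = 569.0000; (r_i+r_j)·cross = 35.5·569.0000 = 20199.5000
edge 4: (20,38)→(14,40)  cross = 20·40 − 14·38 = 268.0000; (r_i+r_j)·cross = 34·268.0000 = 9112.0000
edge 5: (14,40)→(6,26.5)  cross = 14·26.5 − 6·40 = 131.0000; (r_i+r_j)·cross = 20·131.0000 = 2620.0000
Σcross = 658.5000 → A = |Σcross|/2 = 329.2500 mm²
Σ(r_i+r_j)·cross = 26269.8750 → first moment M = |Σ|/6 = 4378.3125
R_c = M/A = 4378.3125/329.2500 = 13.2978 mm
θ = 282° = 4.921828 rad
V = θ·R_c·A = 4.921828·13.2978·329.2500 = 21549.303 mm³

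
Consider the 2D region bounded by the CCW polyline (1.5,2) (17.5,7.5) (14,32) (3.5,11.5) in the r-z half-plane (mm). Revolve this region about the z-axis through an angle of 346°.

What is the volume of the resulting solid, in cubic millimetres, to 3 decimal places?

Volume = 14782.575 mm³

Profile (r,z), 4 vertices: (1.5,2) (17.5,7.5) (14,32) (3.5,11.5)
edge 0: (1.5,2)→(17.5,7.5)  cross = 1.5·7.5 − 17.5·2 = -23.7500; (r_i+r_j)·cross = 19·-23.7500 = -451.2500
edge 1: (17.5,7.5)→(14,32)  cross = 17.5·32 − 14·7.5 = 455.0000; (r_i+r_j)·cross = 31.5·455.0000 = 14332.5000
edge 2: (14,32)→(3.5,11.5)  cross = 14·11.5 − 3.5·32 = 49.0000; (r_i+r_j)·cross = 17.5·49.0000 = 857.5000
edge 3: (3.5,11.5)→(1.5,2)  cross = 3.5·2 − 1.5·11.5 = -10.2500; (r_i+r_j)·cross = 5·-10.2500 = -51.2500
Σcross = 470.0000 → A = |Σcross|/2 = 235.0000 mm²
Σ(r_i+r_j)·cross = 14687.5000 → first moment M = |Σ|/6 = 2447.9167
R_c = M/A = 2447.9167/235.0000 = 10.4167 mm
θ = 346° = 6.038839 rad
V = θ·R_c·A = 6.038839·10.4167·235.0000 = 14782.575 mm³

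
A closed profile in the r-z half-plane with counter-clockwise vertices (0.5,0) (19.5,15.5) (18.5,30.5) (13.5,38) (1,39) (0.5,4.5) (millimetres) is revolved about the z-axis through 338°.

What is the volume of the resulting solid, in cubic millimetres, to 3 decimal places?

Volume = 27763.171 mm³

Profile (r,z), 6 vertices: (0.5,0) (19.5,15.5) (18.5,30.5) (13.5,38) (1,39) (0.5,4.5)
edge 0: (0.5,0)→(19.5,15.5)  cross = 0.5·15.5 − 19.5·0 = 7.7500; (r_i+r_j)·cross = 20·7.7500 = 155.0000
edge 1: (19.5,15.5)→(18.5,30.5)  cross = 19.5·30.5 − 18.5·15.5 = 308.0000; (r_i+r_j)·cross = 38·308.0000 = 11704.0000
edge 2: (18.5,30.5)→(13.5,38)  cross = 18.5·38 − 13.5·30.5 = 291.2500; (r_i+r_j)·cross = 32·291.2500 = 9320.0000
edge 3: (13.5,38)→(1,39)  cross = 13.5·39 − 1·38 = 488.5000; (r_i+r_j)·cross = 14.5·488.5000 = 7083.2500
edge 4: (1,39)→(0.5,4.5)  cross = 1·4.5 − 0.5·39 = -15.0000; (r_i+r_j)·cross = 1.5·-15.0000 = -22.5000
edge 5: (0.5,4.5)→(0.5,0)  cross = 0.5·0 − 0.5·4.5 = -2.2500; (r_i+r_j)·cross = 1·-2.2500 = -2.2500
Σcross = 1078.2500 → A = |Σcross|/2 = 539.1250 mm²
Σ(r_i+r_j)·cross = 28237.5000 → first moment M = |Σ|/6 = 4706.2500
R_c = M/A = 4706.2500/539.1250 = 8.7294 mm
θ = 338° = 5.899213 rad
V = θ·R_c·A = 5.899213·8.7294·539.1250 = 27763.171 mm³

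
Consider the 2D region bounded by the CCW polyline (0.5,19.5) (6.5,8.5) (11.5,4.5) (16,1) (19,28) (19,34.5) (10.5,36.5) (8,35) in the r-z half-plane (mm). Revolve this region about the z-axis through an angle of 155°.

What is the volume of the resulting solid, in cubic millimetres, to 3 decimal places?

Profile (r,z), 8 vertices: (0.5,19.5) (6.5,8.5) (11.5,4.5) (16,1) (19,28) (19,34.5) (10.5,36.5) (8,35)
edge 0: (0.5,19.5)→(6.5,8.5)  cross = 0.5·8.5 − 6.5·19.5 = -122.5000; (r_i+r_j)·cross = 7·-122.5000 = -857.5000
edge 1: (6.5,8.5)→(11.5,4.5)  cross = 6.5·4.5 − 11.5·8.5 = -68.5000; (r_i+r_j)·cross = 18·-68.5000 = -1233.0000
edge 2: (11.5,4.5)→(16,1)  cross = 11.5·1 − 16·4.5 = -60.5000; (r_i+r_j)·cross = 27.5·-60.5000 = -1663.7500
edge 3: (16,1)→(19,28)  cross = 16·28 − 19·1 = 429.0000; (r_i+r_j)·cross = 35·429.0000 = 15015.0000
edge 4: (19,28)→(19,34.5)  cross = 19·34.5 − 19·28 = 123.5000; (r_i+r_j)·cross = 38·123.5000 = 4693.0000
edge 5: (19,34.5)→(10.5,36.5)  cross = 19·36.5 − 10.5·34.5 = 331.2500; (r_i+r_j)·cross = 29.5·331.2500 = 9771.8750
edge 6: (10.5,36.5)→(8,35)  cross = 10.5·35 − 8·36.5 = 75.5000; (r_i+r_j)·cross = 18.5·75.5000 = 1396.7500
edge 7: (8,35)→(0.5,19.5)  cross = 8·19.5 − 0.5·35 = 138.5000; (r_i+r_j)·cross = 8.5·138.5000 = 1177.2500
Σcross = 846.2500 → A = |Σcross|/2 = 423.1250 mm²
Σ(r_i+r_j)·cross = 28299.6250 → first moment M = |Σ|/6 = 4716.6042
R_c = M/A = 4716.6042/423.1250 = 11.1471 mm
θ = 155° = 2.705260 rad
V = θ·R_c·A = 2.705260·11.1471·423.1250 = 12759.642 mm³

Volume = 12759.642 mm³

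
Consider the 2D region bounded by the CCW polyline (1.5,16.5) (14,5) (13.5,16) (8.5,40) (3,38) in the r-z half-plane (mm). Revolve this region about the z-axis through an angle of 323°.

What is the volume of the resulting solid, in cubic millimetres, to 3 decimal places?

Volume = 11301.370 mm³

Profile (r,z), 5 vertices: (1.5,16.5) (14,5) (13.5,16) (8.5,40) (3,38)
edge 0: (1.5,16.5)→(14,5)  cross = 1.5·5 − 14·16.5 = -223.5000; (r_i+r_j)·cross = 15.5·-223.5000 = -3464.2500
edge 1: (14,5)→(13.5,16)  cross = 14·16 − 13.5·5 = 156.5000; (r_i+r_j)·cross = 27.5·156.5000 = 4303.7500
edge 2: (13.5,16)→(8.5,40)  cross = 13.5·40 − 8.5·16 = 404.0000; (r_i+r_j)·cross = 22·404.0000 = 8888.0000
edge 3: (8.5,40)→(3,38)  cross = 8.5·38 − 3·40 = 203.0000; (r_i+r_j)·cross = 11.5·203.0000 = 2334.5000
edge 4: (3,38)→(1.5,16.5)  cross = 3·16.5 − 1.5·38 = -7.5000; (r_i+r_j)·cross = 4.5·-7.5000 = -33.7500
Σcross = 532.5000 → A = |Σcross|/2 = 266.2500 mm²
Σ(r_i+r_j)·cross = 12028.2500 → first moment M = |Σ|/6 = 2004.7083
R_c = M/A = 2004.7083/266.2500 = 7.5294 mm
θ = 323° = 5.637413 rad
V = θ·R_c·A = 5.637413·7.5294·266.2500 = 11301.370 mm³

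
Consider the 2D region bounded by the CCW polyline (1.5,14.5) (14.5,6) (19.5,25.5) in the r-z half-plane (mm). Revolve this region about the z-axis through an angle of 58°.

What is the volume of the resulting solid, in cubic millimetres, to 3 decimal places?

Profile (r,z), 3 vertices: (1.5,14.5) (14.5,6) (19.5,25.5)
edge 0: (1.5,14.5)→(14.5,6)  cross = 1.5·6 − 14.5·14.5 = -201.2500; (r_i+r_j)·cross = 16·-201.2500 = -3220.0000
edge 1: (14.5,6)→(19.5,25.5)  cross = 14.5·25.5 − 19.5·6 = 252.7500; (r_i+r_j)·cross = 34·252.7500 = 8593.5000
edge 2: (19.5,25.5)→(1.5,14.5)  cross = 19.5·14.5 − 1.5·25.5 = 244.5000; (r_i+r_j)·cross = 21·244.5000 = 5134.5000
Σcross = 296.0000 → A = |Σcross|/2 = 148.0000 mm²
Σ(r_i+r_j)·cross = 10508.0000 → first moment M = |Σ|/6 = 1751.3333
R_c = M/A = 1751.3333/148.0000 = 11.8333 mm
θ = 58° = 1.012291 rad
V = θ·R_c·A = 1.012291·11.8333·148.0000 = 1772.859 mm³

Volume = 1772.859 mm³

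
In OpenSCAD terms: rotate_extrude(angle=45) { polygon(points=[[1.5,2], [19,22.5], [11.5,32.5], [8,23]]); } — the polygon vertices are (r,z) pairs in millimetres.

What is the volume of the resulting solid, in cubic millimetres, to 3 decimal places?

Volume = 1409.364 mm³

Profile (r,z), 4 vertices: (1.5,2) (19,22.5) (11.5,32.5) (8,23)
edge 0: (1.5,2)→(19,22.5)  cross = 1.5·22.5 − 19·2 = -4.2500; (r_i+r_j)·cross = 20.5·-4.2500 = -87.1250
edge 1: (19,22.5)→(11.5,32.5)  cross = 19·32.5 − 11.5·22.5 = 358.7500; (r_i+r_j)·cross = 30.5·358.7500 = 10941.8750
edge 2: (11.5,32.5)→(8,23)  cross = 11.5·23 − 8·32.5 = 4.5000; (r_i+r_j)·cross = 19.5·4.5000 = 87.7500
edge 3: (8,23)→(1.5,2)  cross = 8·2 − 1.5·23 = -18.5000; (r_i+r_j)·cross = 9.5·-18.5000 = -175.7500
Σcross = 340.5000 → A = |Σcross|/2 = 170.2500 mm²
Σ(r_i+r_j)·cross = 10766.7500 → first moment M = |Σ|/6 = 1794.4583
R_c = M/A = 1794.4583/170.2500 = 10.5401 mm
θ = 45° = 0.785398 rad
V = θ·R_c·A = 0.785398·10.5401·170.2500 = 1409.364 mm³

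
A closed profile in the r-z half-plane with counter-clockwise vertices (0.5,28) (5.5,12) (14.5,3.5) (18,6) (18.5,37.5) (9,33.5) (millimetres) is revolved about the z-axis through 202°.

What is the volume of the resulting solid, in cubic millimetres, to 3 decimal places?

Volume = 16088.182 mm³

Profile (r,z), 6 vertices: (0.5,28) (5.5,12) (14.5,3.5) (18,6) (18.5,37.5) (9,33.5)
edge 0: (0.5,28)→(5.5,12)  cross = 0.5·12 − 5.5·28 = -148.0000; (r_i+r_j)·cross = 6·-148.0000 = -888.0000
edge 1: (5.5,12)→(14.5,3.5)  cross = 5.5·3.5 − 14.5·12 = -154.7500; (r_i+r_j)·cross = 20·-154.7500 = -3095.0000
edge 2: (14.5,3.5)→(18,6)  cross = 14.5·6 − 18·3.5 = 24.0000; (r_i+r_j)·cross = 32.5·24.0000 = 780.0000
edge 3: (18,6)→(18.5,37.5)  cross = 18·37.5 − 18.5·6 = 564.0000; (r_i+r_j)·cross = 36.5·564.0000 = 20586.0000
edge 4: (18.5,37.5)→(9,33.5)  cross = 18.5·33.5 − 9·37.5 = 282.2500; (r_i+r_j)·cross = 27.5·282.2500 = 7761.8750
edge 5: (9,33.5)→(0.5,28)  cross = 9·28 − 0.5·33.5 = 235.2500; (r_i+r_j)·cross = 9.5·235.2500 = 2234.8750
Σcross = 802.7500 → A = |Σcross|/2 = 401.3750 mm²
Σ(r_i+r_j)·cross = 27379.7500 → first moment M = |Σ|/6 = 4563.2917
R_c = M/A = 4563.2917/401.3750 = 11.3691 mm
θ = 202° = 3.525565 rad
V = θ·R_c·A = 3.525565·11.3691·401.3750 = 16088.182 mm³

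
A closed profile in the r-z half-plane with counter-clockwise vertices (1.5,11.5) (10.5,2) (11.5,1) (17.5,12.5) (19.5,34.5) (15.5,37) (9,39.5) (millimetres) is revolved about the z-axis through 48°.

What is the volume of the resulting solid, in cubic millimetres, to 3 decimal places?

Volume = 4068.118 mm³

Profile (r,z), 7 vertices: (1.5,11.5) (10.5,2) (11.5,1) (17.5,12.5) (19.5,34.5) (15.5,37) (9,39.5)
edge 0: (1.5,11.5)→(10.5,2)  cross = 1.5·2 − 10.5·11.5 = -117.7500; (r_i+r_j)·cross = 12·-117.7500 = -1413.0000
edge 1: (10.5,2)→(11.5,1)  cross = 10.5·1 − 11.5·2 = -12.5000; (r_i+r_j)·cross = 22·-12.5000 = -275.0000
edge 2: (11.5,1)→(17.5,12.5)  cross = 11.5·12.5 − 17.5·1 = 126.2500; (r_i+r_j)·cross = 29·126.2500 = 3661.2500
edge 3: (17.5,12.5)→(19.5,34.5)  cross = 17.5·34.5 − 19.5·12.5 = 360.0000; (r_i+r_j)·cross = 37·360.0000 = 13320.0000
edge 4: (19.5,34.5)→(15.5,37)  cross = 19.5·37 − 15.5·34.5 = 186.7500; (r_i+r_j)·cross = 35·186.7500 = 6536.2500
edge 5: (15.5,37)→(9,39.5)  cross = 15.5·39.5 − 9·37 = 279.2500; (r_i+r_j)·cross = 24.5·279.2500 = 6841.6250
edge 6: (9,39.5)→(1.5,11.5)  cross = 9·11.5 − 1.5·39.5 = 44.2500; (r_i+r_j)·cross = 10.5·44.2500 = 464.6250
Σcross = 866.2500 → A = |Σcross|/2 = 433.1250 mm²
Σ(r_i+r_j)·cross = 29135.7500 → first moment M = |Σ|/6 = 4855.9583
R_c = M/A = 4855.9583/433.1250 = 11.2114 mm
θ = 48° = 0.837758 rad
V = θ·R_c·A = 0.837758·11.2114·433.1250 = 4068.118 mm³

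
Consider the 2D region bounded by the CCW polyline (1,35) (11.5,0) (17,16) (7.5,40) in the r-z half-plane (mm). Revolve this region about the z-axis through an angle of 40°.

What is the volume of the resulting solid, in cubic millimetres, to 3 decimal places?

Volume = 1841.206 mm³

Profile (r,z), 4 vertices: (1,35) (11.5,0) (17,16) (7.5,40)
edge 0: (1,35)→(11.5,0)  cross = 1·0 − 11.5·35 = -402.5000; (r_i+r_j)·cross = 12.5·-402.5000 = -5031.2500
edge 1: (11.5,0)→(17,16)  cross = 11.5·16 − 17·0 = 184.0000; (r_i+r_j)·cross = 28.5·184.0000 = 5244.0000
edge 2: (17,16)→(7.5,40)  cross = 17·40 − 7.5·16 = 560.0000; (r_i+r_j)·cross = 24.5·560.0000 = 13720.0000
edge 3: (7.5,40)→(1,35)  cross = 7.5·35 − 1·40 = 222.5000; (r_i+r_j)·cross = 8.5·222.5000 = 1891.2500
Σcross = 564.0000 → A = |Σcross|/2 = 282.0000 mm²
Σ(r_i+r_j)·cross = 15824.0000 → first moment M = |Σ|/6 = 2637.3333
R_c = M/A = 2637.3333/282.0000 = 9.3522 mm
θ = 40° = 0.698132 rad
V = θ·R_c·A = 0.698132·9.3522·282.0000 = 1841.206 mm³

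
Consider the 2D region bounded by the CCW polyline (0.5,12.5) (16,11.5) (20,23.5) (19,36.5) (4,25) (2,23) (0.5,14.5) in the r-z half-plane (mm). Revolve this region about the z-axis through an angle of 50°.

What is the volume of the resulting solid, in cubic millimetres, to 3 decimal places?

Profile (r,z), 7 vertices: (0.5,12.5) (16,11.5) (20,23.5) (19,36.5) (4,25) (2,23) (0.5,14.5)
edge 0: (0.5,12.5)→(16,11.5)  cross = 0.5·11.5 − 16·12.5 = -194.2500; (r_i+r_j)·cross = 16.5·-194.2500 = -3205.1250
edge 1: (16,11.5)→(20,23.5)  cross = 16·23.5 − 20·11.5 = 146.0000; (r_i+r_j)·cross = 36·146.0000 = 5256.0000
edge 2: (20,23.5)→(19,36.5)  cross = 20·36.5 − 19·23.5 = 283.5000; (r_i+r_j)·cross = 39·283.5000 = 11056.5000
edge 3: (19,36.5)→(4,25)  cross = 19·25 − 4·36.5 = 329.0000; (r_i+r_j)·cross = 23·329.0000 = 7567.0000
edge 4: (4,25)→(2,23)  cross = 4·23 − 2·25 = 42.0000; (r_i+r_j)·cross = 6·42.0000 = 252.0000
edge 5: (2,23)→(0.5,14.5)  cross = 2·14.5 − 0.5·23 = 17.5000; (r_i+r_j)·cross = 2.5·17.5000 = 43.7500
edge 6: (0.5,14.5)→(0.5,12.5)  cross = 0.5·12.5 − 0.5·14.5 = -1.0000; (r_i+r_j)·cross = 1·-1.0000 = -1.0000
Σcross = 622.7500 → A = |Σcross|/2 = 311.3750 mm²
Σ(r_i+r_j)·cross = 20969.1250 → first moment M = |Σ|/6 = 3494.8542
R_c = M/A = 3494.8542/311.3750 = 11.2239 mm
θ = 50° = 0.872665 rad
V = θ·R_c·A = 0.872665·11.2239·311.3750 = 3049.836 mm³

Volume = 3049.836 mm³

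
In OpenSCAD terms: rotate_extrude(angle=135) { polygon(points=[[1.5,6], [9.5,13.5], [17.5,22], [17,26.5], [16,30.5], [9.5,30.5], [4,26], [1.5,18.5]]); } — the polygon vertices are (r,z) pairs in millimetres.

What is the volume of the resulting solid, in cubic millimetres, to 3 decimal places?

Volume = 4694.325 mm³

Profile (r,z), 8 vertices: (1.5,6) (9.5,13.5) (17.5,22) (17,26.5) (16,30.5) (9.5,30.5) (4,26) (1.5,18.5)
edge 0: (1.5,6)→(9.5,13.5)  cross = 1.5·13.5 − 9.5·6 = -36.7500; (r_i+r_j)·cross = 11·-36.7500 = -404.2500
edge 1: (9.5,13.5)→(17.5,22)  cross = 9.5·22 − 17.5·13.5 = -27.2500; (r_i+r_j)·cross = 27·-27.2500 = -735.7500
edge 2: (17.5,22)→(17,26.5)  cross = 17.5·26.5 − 17·22 = 89.7500; (r_i+r_j)·cross = 34.5·89.7500 = 3096.3750
edge 3: (17,26.5)→(16,30.5)  cross = 17·30.5 − 16·26.5 = 94.5000; (r_i+r_j)·cross = 33·94.5000 = 3118.5000
edge 4: (16,30.5)→(9.5,30.5)  cross = 16·30.5 − 9.5·30.5 = 198.2500; (r_i+r_j)·cross = 25.5·198.2500 = 5055.3750
edge 5: (9.5,30.5)→(4,26)  cross = 9.5·26 − 4·30.5 = 125.0000; (r_i+r_j)·cross = 13.5·125.0000 = 1687.5000
edge 6: (4,26)→(1.5,18.5)  cross = 4·18.5 − 1.5·26 = 35.0000; (r_i+r_j)·cross = 5.5·35.0000 = 192.5000
edge 7: (1.5,18.5)→(1.5,6)  cross = 1.5·6 − 1.5·18.5 = -18.7500; (r_i+r_j)·cross = 3·-18.7500 = -56.2500
Σcross = 459.7500 → A = |Σcross|/2 = 229.8750 mm²
Σ(r_i+r_j)·cross = 11954.0000 → first moment M = |Σ|/6 = 1992.3333
R_c = M/A = 1992.3333/229.8750 = 8.6670 mm
θ = 135° = 2.356194 rad
V = θ·R_c·A = 2.356194·8.6670·229.8750 = 4694.325 mm³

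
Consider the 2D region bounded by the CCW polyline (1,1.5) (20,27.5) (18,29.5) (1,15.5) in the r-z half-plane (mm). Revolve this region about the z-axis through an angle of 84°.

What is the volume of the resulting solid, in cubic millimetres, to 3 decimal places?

Volume = 2020.742 mm³

Profile (r,z), 4 vertices: (1,1.5) (20,27.5) (18,29.5) (1,15.5)
edge 0: (1,1.5)→(20,27.5)  cross = 1·27.5 − 20·1.5 = -2.5000; (r_i+r_j)·cross = 21·-2.5000 = -52.5000
edge 1: (20,27.5)→(18,29.5)  cross = 20·29.5 − 18·27.5 = 95.0000; (r_i+r_j)·cross = 38·95.0000 = 3610.0000
edge 2: (18,29.5)→(1,15.5)  cross = 18·15.5 − 1·29.5 = 249.5000; (r_i+r_j)·cross = 19·249.5000 = 4740.5000
edge 3: (1,15.5)→(1,1.5)  cross = 1·1.5 − 1·15.5 = -14.0000; (r_i+r_j)·cross = 2·-14.0000 = -28.0000
Σcross = 328.0000 → A = |Σcross|/2 = 164.0000 mm²
Σ(r_i+r_j)·cross = 8270.0000 → first moment M = |Σ|/6 = 1378.3333
R_c = M/A = 1378.3333/164.0000 = 8.4045 mm
θ = 84° = 1.466077 rad
V = θ·R_c·A = 1.466077·8.4045·164.0000 = 2020.742 mm³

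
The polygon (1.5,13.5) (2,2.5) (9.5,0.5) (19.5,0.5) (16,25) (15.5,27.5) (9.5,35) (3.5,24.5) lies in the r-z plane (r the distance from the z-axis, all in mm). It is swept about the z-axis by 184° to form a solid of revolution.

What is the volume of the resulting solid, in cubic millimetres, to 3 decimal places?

Volume = 14293.432 mm³

Profile (r,z), 8 vertices: (1.5,13.5) (2,2.5) (9.5,0.5) (19.5,0.5) (16,25) (15.5,27.5) (9.5,35) (3.5,24.5)
edge 0: (1.5,13.5)→(2,2.5)  cross = 1.5·2.5 − 2·13.5 = -23.2500; (r_i+r_j)·cross = 3.5·-23.2500 = -81.3750
edge 1: (2,2.5)→(9.5,0.5)  cross = 2·0.5 − 9.5·2.5 = -22.7500; (r_i+r_j)·cross = 11.5·-22.7500 = -261.6250
edge 2: (9.5,0.5)→(19.5,0.5)  cross = 9.5·0.5 − 19.5·0.5 = -5.0000; (r_i+r_j)·cross = 29·-5.0000 = -145.0000
edge 3: (19.5,0.5)→(16,25)  cross = 19.5·25 − 16·0.5 = 479.5000; (r_i+r_j)·cross = 35.5·479.5000 = 17022.2500
edge 4: (16,25)→(15.5,27.5)  cross = 16·27.5 − 15.5·25 = 52.5000; (r_i+r_j)·cross = 31.5·52.5000 = 1653.7500
edge 5: (15.5,27.5)→(9.5,35)  cross = 15.5·35 − 9.5·27.5 = 281.2500; (r_i+r_j)·cross = 25·281.2500 = 7031.2500
edge 6: (9.5,35)→(3.5,24.5)  cross = 9.5·24.5 − 3.5·35 = 110.2500; (r_i+r_j)·cross = 13·110.2500 = 1433.2500
edge 7: (3.5,24.5)→(1.5,13.5)  cross = 3.5·13.5 − 1.5·24.5 = 10.5000; (r_i+r_j)·cross = 5·10.5000 = 52.5000
Σcross = 883.0000 → A = |Σcross|/2 = 441.5000 mm²
Σ(r_i+r_j)·cross = 26705.0000 → first moment M = |Σ|/6 = 4450.8333
R_c = M/A = 4450.8333/441.5000 = 10.0812 mm
θ = 184° = 3.211406 rad
V = θ·R_c·A = 3.211406·10.0812·441.5000 = 14293.432 mm³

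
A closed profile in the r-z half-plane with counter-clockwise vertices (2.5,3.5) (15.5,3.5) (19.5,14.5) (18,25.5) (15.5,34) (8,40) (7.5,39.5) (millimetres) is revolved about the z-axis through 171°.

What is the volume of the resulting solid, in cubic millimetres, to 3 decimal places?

Profile (r,z), 7 vertices: (2.5,3.5) (15.5,3.5) (19.5,14.5) (18,25.5) (15.5,34) (8,40) (7.5,39.5)
edge 0: (2.5,3.5)→(15.5,3.5)  cross = 2.5·3.5 − 15.5·3.5 = -45.5000; (r_i+r_j)·cross = 18·-45.5000 = -819.0000
edge 1: (15.5,3.5)→(19.5,14.5)  cross = 15.5·14.5 − 19.5·3.5 = 156.5000; (r_i+r_j)·cross = 35·156.5000 = 5477.5000
edge 2: (19.5,14.5)→(18,25.5)  cross = 19.5·25.5 − 18·14.5 = 236.2500; (r_i+r_j)·cross = 37.5·236.2500 = 8859.3750
edge 3: (18,25.5)→(15.5,34)  cross = 18·34 − 15.5·25.5 = 216.7500; (r_i+r_j)·cross = 33.5·216.7500 = 7261.1250
edge 4: (15.5,34)→(8,40)  cross = 15.5·40 − 8·34 = 348.0000; (r_i+r_j)·cross = 23.5·348.0000 = 8178.0000
edge 5: (8,40)→(7.5,39.5)  cross = 8·39.5 − 7.5·40 = 16.0000; (r_i+r_j)·cross = 15.5·16.0000 = 248.0000
edge 6: (7.5,39.5)→(2.5,3.5)  cross = 7.5·3.5 − 2.5·39.5 = -72.5000; (r_i+r_j)·cross = 10·-72.5000 = -725.0000
Σcross = 855.5000 → A = |Σcross|/2 = 427.7500 mm²
Σ(r_i+r_j)·cross = 28480.0000 → first moment M = |Σ|/6 = 4746.6667
R_c = M/A = 4746.6667/427.7500 = 11.0968 mm
θ = 171° = 2.984513 rad
V = θ·R_c·A = 2.984513·11.0968·427.7500 = 14166.488 mm³

Volume = 14166.488 mm³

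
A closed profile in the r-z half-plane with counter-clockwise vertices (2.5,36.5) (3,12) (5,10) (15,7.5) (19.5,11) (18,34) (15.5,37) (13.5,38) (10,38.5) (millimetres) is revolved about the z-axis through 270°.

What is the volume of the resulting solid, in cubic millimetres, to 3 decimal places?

Volume = 22817.878 mm³

Profile (r,z), 9 vertices: (2.5,36.5) (3,12) (5,10) (15,7.5) (19.5,11) (18,34) (15.5,37) (13.5,38) (10,38.5)
edge 0: (2.5,36.5)→(3,12)  cross = 2.5·12 − 3·36.5 = -79.5000; (r_i+r_j)·cross = 5.5·-79.5000 = -437.2500
edge 1: (3,12)→(5,10)  cross = 3·10 − 5·12 = -30.0000; (r_i+r_j)·cross = 8·-30.0000 = -240.0000
edge 2: (5,10)→(15,7.5)  cross = 5·7.5 − 15·10 = -112.5000; (r_i+r_j)·cross = 20·-112.5000 = -2250.0000
edge 3: (15,7.5)→(19.5,11)  cross = 15·11 − 19.5·7.5 = 18.7500; (r_i+r_j)·cross = 34.5·18.7500 = 646.8750
edge 4: (19.5,11)→(18,34)  cross = 19.5·34 − 18·11 = 465.0000; (r_i+r_j)·cross = 37.5·465.0000 = 17437.5000
edge 5: (18,34)→(15.5,37)  cross = 18·37 − 15.5·34 = 139.0000; (r_i+r_j)·cross = 33.5·139.0000 = 4656.5000
edge 6: (15.5,37)→(13.5,38)  cross = 15.5·38 − 13.5·37 = 89.5000; (r_i+r_j)·cross = 29·89.5000 = 2595.5000
edge 7: (13.5,38)→(10,38.5)  cross = 13.5·38.5 − 10·38 = 139.7500; (r_i+r_j)·cross = 23.5·139.7500 = 3284.1250
edge 8: (10,38.5)→(2.5,36.5)  cross = 10·36.5 − 2.5·38.5 = 268.7500; (r_i+r_j)·cross = 12.5·268.7500 = 3359.3750
Σcross = 898.7500 → A = |Σcross|/2 = 449.3750 mm²
Σ(r_i+r_j)·cross = 29052.6250 → first moment M = |Σ|/6 = 4842.1042
R_c = M/A = 4842.1042/449.3750 = 10.7752 mm
θ = 270° = 4.712389 rad
V = θ·R_c·A = 4.712389·10.7752·449.3750 = 22817.878 mm³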